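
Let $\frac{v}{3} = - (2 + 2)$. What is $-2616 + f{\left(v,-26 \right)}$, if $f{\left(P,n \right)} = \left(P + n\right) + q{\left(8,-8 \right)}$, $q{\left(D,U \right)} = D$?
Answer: $-2646$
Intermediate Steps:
$v = -12$ ($v = 3 \left(- (2 + 2)\right) = 3 \left(\left(-1\right) 4\right) = 3 \left(-4\right) = -12$)
$f{\left(P,n \right)} = 8 + P + n$ ($f{\left(P,n \right)} = \left(P + n\right) + 8 = 8 + P + n$)
$-2616 + f{\left(v,-26 \right)} = -2616 - 30 = -2646$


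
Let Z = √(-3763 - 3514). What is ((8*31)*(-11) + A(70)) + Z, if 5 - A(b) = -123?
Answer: -2600 + I*√7277 ≈ -2600.0 + 85.305*I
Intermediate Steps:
A(b) = 128 (A(b) = 5 - 1*(-123) = 5 + 123 = 128)
Z = I*√7277 (Z = √(-7277) = I*√7277 ≈ 85.305*I)
((8*31)*(-11) + A(70)) + Z = ((8*31)*(-11) + 128) + I*√7277 = (248*(-11) + 128) + I*√7277 = (-2728 + 128) + I*√7277 = -2600 + I*√7277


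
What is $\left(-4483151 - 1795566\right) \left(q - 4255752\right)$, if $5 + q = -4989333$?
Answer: $58047303749530$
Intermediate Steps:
$q = -4989338$ ($q = -5 - 4989333 = -4989338$)
$\left(-4483151 - 1795566\right) \left(q - 4255752\right) = \left(-4483151 - 1795566\right) \left(-4989338 - 4255752\right) = \left(-6278717\right) \left(-9245090\right) = 58047303749530$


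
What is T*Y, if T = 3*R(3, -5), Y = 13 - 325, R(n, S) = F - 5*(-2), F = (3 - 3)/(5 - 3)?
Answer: -9360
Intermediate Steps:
F = 0 (F = 0/2 = 0*(1/2) = 0)
R(n, S) = 10 (R(n, S) = 0 - 5*(-2) = 0 + 10 = 10)
Y = -312
T = 30 (T = 3*10 = 30)
T*Y = 30*(-312) = -9360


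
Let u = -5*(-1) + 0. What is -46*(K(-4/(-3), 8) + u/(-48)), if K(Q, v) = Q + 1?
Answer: -2461/24 ≈ -102.54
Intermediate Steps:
K(Q, v) = 1 + Q
u = 5 (u = 5 + 0 = 5)
-46*(K(-4/(-3), 8) + u/(-48)) = -46*((1 - 4/(-3)) + 5/(-48)) = -46*((1 - 4*(-⅓)) + 5*(-1/48)) = -46*((1 + 4/3) - 5/48) = -46*(7/3 - 5/48) = -46*107/48 = -2461/24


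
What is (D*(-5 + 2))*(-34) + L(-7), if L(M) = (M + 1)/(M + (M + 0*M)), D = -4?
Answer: -2853/7 ≈ -407.57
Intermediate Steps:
L(M) = (1 + M)/(2*M) (L(M) = (1 + M)/(M + (M + 0)) = (1 + M)/(M + M) = (1 + M)/((2*M)) = (1 + M)*(1/(2*M)) = (1 + M)/(2*M))
(D*(-5 + 2))*(-34) + L(-7) = -4*(-5 + 2)*(-34) + (1/2)*(1 - 7)/(-7) = -4*(-3)*(-34) + (1/2)*(-1/7)*(-6) = 12*(-34) + 3/7 = -408 + 3/7 = -2853/7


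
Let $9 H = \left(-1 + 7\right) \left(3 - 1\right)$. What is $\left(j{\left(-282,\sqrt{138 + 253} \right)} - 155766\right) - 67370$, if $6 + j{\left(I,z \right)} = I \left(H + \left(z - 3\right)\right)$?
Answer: $-222672 - 282 \sqrt{391} \approx -2.2825 \cdot 10^{5}$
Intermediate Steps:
$H = \frac{4}{3}$ ($H = \frac{\left(-1 + 7\right) \left(3 - 1\right)}{9} = \frac{6 \cdot 2}{9} = \frac{1}{9} \cdot 12 = \frac{4}{3} \approx 1.3333$)
$j{\left(I,z \right)} = -6 + I \left(- \frac{5}{3} + z\right)$ ($j{\left(I,z \right)} = -6 + I \left(\frac{4}{3} + \left(z - 3\right)\right) = -6 + I \left(\frac{4}{3} + \left(-3 + z\right)\right) = -6 + I \left(- \frac{5}{3} + z\right)$)
$\left(j{\left(-282,\sqrt{138 + 253} \right)} - 155766\right) - 67370 = \left(\left(-6 - -470 - 282 \sqrt{138 + 253}\right) - 155766\right) - 67370 = \left(\left(-6 + 470 - 282 \sqrt{391}\right) - 155766\right) - 67370 = \left(\left(464 - 282 \sqrt{391}\right) - 155766\right) - 67370 = \left(-155302 - 282 \sqrt{391}\right) - 67370 = -222672 - 282 \sqrt{391}$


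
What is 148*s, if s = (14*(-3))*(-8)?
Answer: 49728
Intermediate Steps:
s = 336 (s = -42*(-8) = 336)
148*s = 148*336 = 49728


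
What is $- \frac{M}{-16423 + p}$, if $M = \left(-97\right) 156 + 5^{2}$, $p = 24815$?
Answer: $\frac{15107}{8392} \approx 1.8002$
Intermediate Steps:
$M = -15107$ ($M = -15132 + 25 = -15107$)
$- \frac{M}{-16423 + p} = - \frac{-15107}{-16423 + 24815} = - \frac{-15107}{8392} = \left(-1\right) \left(- \frac{15107}{8392}\right) = \frac{15107}{8392}$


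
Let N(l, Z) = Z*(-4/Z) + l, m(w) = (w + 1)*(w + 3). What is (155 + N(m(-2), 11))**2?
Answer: 22500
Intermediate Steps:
m(w) = (1 + w)*(3 + w)
N(l, Z) = -4 + l
(155 + N(m(-2), 11))**2 = (155 + (-4 + (3 + (-2)**2 + 4*(-2))))**2 = (155 + (-4 + (3 + 4 - 8)))**2 = (155 + (-4 - 1))**2 = (155 - 5)**2 = 150**2 = 22500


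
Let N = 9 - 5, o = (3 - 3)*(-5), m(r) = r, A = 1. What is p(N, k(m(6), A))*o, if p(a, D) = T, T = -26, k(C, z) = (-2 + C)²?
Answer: 0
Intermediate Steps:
o = 0 (o = 0*(-5) = 0)
N = 4
p(a, D) = -26
p(N, k(m(6), A))*o = -26*0 = 0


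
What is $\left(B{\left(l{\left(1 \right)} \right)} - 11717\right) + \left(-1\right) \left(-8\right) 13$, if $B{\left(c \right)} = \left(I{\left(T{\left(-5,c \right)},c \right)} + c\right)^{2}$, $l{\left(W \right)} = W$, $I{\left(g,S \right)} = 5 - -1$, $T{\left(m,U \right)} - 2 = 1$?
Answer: $-11564$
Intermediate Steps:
$T{\left(m,U \right)} = 3$ ($T{\left(m,U \right)} = 2 + 1 = 3$)
$I{\left(g,S \right)} = 6$ ($I{\left(g,S \right)} = 5 + 1 = 6$)
$B{\left(c \right)} = \left(6 + c\right)^{2}$
$\left(B{\left(l{\left(1 \right)} \right)} - 11717\right) + \left(-1\right) \left(-8\right) 13 = \left(\left(6 + 1\right)^{2} - 11717\right) + \left(-1\right) \left(-8\right) 13 = \left(7^{2} - 11717\right) + 8 \cdot 13 = \left(49 - 11717\right) + 104 = -11668 + 104 = -11564$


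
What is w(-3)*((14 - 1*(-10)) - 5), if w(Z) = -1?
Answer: -19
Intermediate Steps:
w(-3)*((14 - 1*(-10)) - 5) = -((14 - 1*(-10)) - 5) = -((14 + 10) - 5) = -(24 - 5) = -1*19 = -19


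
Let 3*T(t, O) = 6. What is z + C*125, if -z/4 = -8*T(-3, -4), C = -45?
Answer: -5561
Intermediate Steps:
T(t, O) = 2 (T(t, O) = (1/3)*6 = 2)
z = 64 (z = -(-32)*2 = -4*(-16) = 64)
z + C*125 = 64 - 45*125 = 64 - 5625 = -5561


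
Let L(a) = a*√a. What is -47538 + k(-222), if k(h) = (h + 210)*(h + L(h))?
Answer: -44874 + 2664*I*√222 ≈ -44874.0 + 39693.0*I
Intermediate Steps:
L(a) = a^(3/2)
k(h) = (210 + h)*(h + h^(3/2)) (k(h) = (h + 210)*(h + h^(3/2)) = (210 + h)*(h + h^(3/2)))
-47538 + k(-222) = -47538 + ((-222)² + (-222)^(5/2) + 210*(-222) + 210*(-222)^(3/2)) = -47538 + (49284 + 49284*I*√222 - 46620 + 210*(-222*I*√222)) = -47538 + (49284 + 49284*I*√222 - 46620 - 46620*I*√222) = -47538 + (2664 + 2664*I*√222) = -44874 + 2664*I*√222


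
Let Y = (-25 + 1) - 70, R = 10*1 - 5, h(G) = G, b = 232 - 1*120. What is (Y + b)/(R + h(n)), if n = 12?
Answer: 18/17 ≈ 1.0588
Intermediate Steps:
b = 112 (b = 232 - 120 = 112)
R = 5 (R = 10 - 5 = 5)
Y = -94 (Y = -24 - 70 = -94)
(Y + b)/(R + h(n)) = (-94 + 112)/(5 + 12) = 18/17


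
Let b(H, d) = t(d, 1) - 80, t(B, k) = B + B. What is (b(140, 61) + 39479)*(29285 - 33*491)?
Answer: 517013722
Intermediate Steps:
t(B, k) = 2*B
b(H, d) = -80 + 2*d (b(H, d) = 2*d - 80 = -80 + 2*d)
(b(140, 61) + 39479)*(29285 - 33*491) = ((-80 + 2*61) + 39479)*(29285 - 33*491) = ((-80 + 122) + 39479)*(29285 - 16203) = (42 + 39479)*13082 = 39521*13082 = 517013722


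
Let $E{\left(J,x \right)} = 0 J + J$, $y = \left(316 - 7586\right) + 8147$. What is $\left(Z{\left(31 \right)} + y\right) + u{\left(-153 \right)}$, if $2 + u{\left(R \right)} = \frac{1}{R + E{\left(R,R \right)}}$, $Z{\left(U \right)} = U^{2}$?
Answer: $\frac{561815}{306} \approx 1836.0$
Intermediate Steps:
$y = 877$ ($y = -7270 + 8147 = 877$)
$E{\left(J,x \right)} = J$ ($E{\left(J,x \right)} = 0 + J = J$)
$u{\left(R \right)} = -2 + \frac{1}{2 R}$ ($u{\left(R \right)} = -2 + \frac{1}{R + R} = -2 + \frac{1}{2 R}$)
$\left(Z{\left(31 \right)} + y\right) + u{\left(-153 \right)} = \left(31^{2} + 877\right) - \left(2 - \frac{1}{2 \left(-153\right)}\right) = \left(961 + 877\right) + \left(-2 + \frac{1}{2} \left(- \frac{1}{153}\right)\right) = 1838 - \frac{613}{306} = \frac{561815}{306}$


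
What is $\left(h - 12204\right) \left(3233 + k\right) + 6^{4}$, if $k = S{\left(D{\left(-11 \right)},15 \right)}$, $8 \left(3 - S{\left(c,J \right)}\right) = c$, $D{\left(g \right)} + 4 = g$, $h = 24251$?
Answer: $\frac{312063809}{8} \approx 3.9008 \cdot 10^{7}$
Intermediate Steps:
$D{\left(g \right)} = -4 + g$
$S{\left(c,J \right)} = 3 - \frac{c}{8}$
$k = \frac{39}{8}$ ($k = 3 - \frac{-4 - 11}{8} = 3 - - \frac{15}{8} = 3 + \frac{15}{8} = \frac{39}{8} \approx 4.875$)
$\left(h - 12204\right) \left(3233 + k\right) + 6^{4} = \left(24251 - 12204\right) \left(3233 + \frac{39}{8}\right) + 6^{4} = 12047 \cdot \frac{25903}{8} + 1296 = \frac{312053441}{8} + 1296 = \frac{312063809}{8}$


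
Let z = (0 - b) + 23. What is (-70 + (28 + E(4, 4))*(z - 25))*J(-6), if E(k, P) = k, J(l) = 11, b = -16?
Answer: 4158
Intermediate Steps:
z = 39 (z = (0 - 1*(-16)) + 23 = (0 + 16) + 23 = 16 + 23 = 39)
(-70 + (28 + E(4, 4))*(z - 25))*J(-6) = (-70 + (28 + 4)*(39 - 25))*11 = (-70 + 32*14)*11 = (-70 + 448)*11 = 378*11 = 4158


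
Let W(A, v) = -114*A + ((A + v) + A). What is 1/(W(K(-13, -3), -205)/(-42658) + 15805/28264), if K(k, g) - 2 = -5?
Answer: 602842856/335253553 ≈ 1.7982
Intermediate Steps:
K(k, g) = -3 (K(k, g) = 2 - 5 = -3)
W(A, v) = v - 112*A (W(A, v) = -114*A + (v + 2*A) = v - 112*A)
1/(W(K(-13, -3), -205)/(-42658) + 15805/28264) = 1/((-205 - 112*(-3))/(-42658) + 15805/28264) = 1/((-205 + 336)*(-1/42658) + 15805*(1/28264)) = 1/(131*(-1/42658) + 15805/28264) = 1/(-131/42658 + 15805/28264) = 1/(335253553/602842856) = 602842856/335253553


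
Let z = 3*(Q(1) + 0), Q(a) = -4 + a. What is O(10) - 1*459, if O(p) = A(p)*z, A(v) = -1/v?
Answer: -4581/10 ≈ -458.10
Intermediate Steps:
z = -9 (z = 3*((-4 + 1) + 0) = 3*(-3 + 0) = 3*(-3) = -9)
O(p) = 9/p (O(p) = -1/p*(-9) = 9/p)
O(10) - 1*459 = 9/10 - 1*459 = 9*(1/10) - 459 = 9/10 - 459 = -4581/10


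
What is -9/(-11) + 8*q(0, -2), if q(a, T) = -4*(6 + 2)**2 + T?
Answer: -22695/11 ≈ -2063.2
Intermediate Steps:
q(a, T) = -256 + T (q(a, T) = -4*8**2 + T = -4*64 + T = -256 + T)
-9/(-11) + 8*q(0, -2) = -9/(-11) + 8*(-256 - 2) = -9*(-1/11) + 8*(-258) = 9/11 - 2064 = -22695/11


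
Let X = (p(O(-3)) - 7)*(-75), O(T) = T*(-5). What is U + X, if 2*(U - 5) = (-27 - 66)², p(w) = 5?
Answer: 8959/2 ≈ 4479.5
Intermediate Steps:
O(T) = -5*T
X = 150 (X = (5 - 7)*(-75) = -2*(-75) = 150)
U = 8659/2 (U = 5 + (-27 - 66)²/2 = 5 + (½)*(-93)² = 5 + (½)*8649 = 5 + 8649/2 = 8659/2 ≈ 4329.5)
U + X = 8659/2 + 150 = 8959/2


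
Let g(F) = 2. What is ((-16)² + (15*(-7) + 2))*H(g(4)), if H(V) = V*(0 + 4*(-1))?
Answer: -1224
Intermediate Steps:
H(V) = -4*V (H(V) = V*(0 - 4) = V*(-4) = -4*V)
((-16)² + (15*(-7) + 2))*H(g(4)) = ((-16)² + (15*(-7) + 2))*(-4*2) = (256 + (-105 + 2))*(-8) = (256 - 103)*(-8) = 153*(-8) = -1224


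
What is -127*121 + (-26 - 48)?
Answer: -15441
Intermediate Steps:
-127*121 + (-26 - 48) = -15367 - 74 = -15441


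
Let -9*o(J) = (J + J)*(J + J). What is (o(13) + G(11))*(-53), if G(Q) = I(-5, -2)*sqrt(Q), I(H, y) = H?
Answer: 35828/9 + 265*sqrt(11) ≈ 4859.8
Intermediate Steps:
o(J) = -4*J**2/9 (o(J) = -(J + J)*(J + J)/9 = -2*J*2*J/9 = -4*J**2/9)
G(Q) = -5*sqrt(Q)
(o(13) + G(11))*(-53) = (-4/9*13**2 - 5*sqrt(11))*(-53) = (-4/9*169 - 5*sqrt(11))*(-53) = (-676/9 - 5*sqrt(11))*(-53) = 35828/9 + 265*sqrt(11)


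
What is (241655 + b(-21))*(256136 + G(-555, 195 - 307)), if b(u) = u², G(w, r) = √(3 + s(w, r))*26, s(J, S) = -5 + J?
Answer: 62009501056 + 6294496*I*√557 ≈ 6.201e+10 + 1.4856e+8*I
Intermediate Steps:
G(w, r) = 26*√(-2 + w) (G(w, r) = √(3 + (-5 + w))*26 = √(-2 + w)*26 = 26*√(-2 + w))
(241655 + b(-21))*(256136 + G(-555, 195 - 307)) = (241655 + (-21)²)*(256136 + 26*√(-2 - 555)) = (241655 + 441)*(256136 + 26*√(-557)) = 242096*(256136 + 26*(I*√557)) = 242096*(256136 + 26*I*√557) = 62009501056 + 6294496*I*√557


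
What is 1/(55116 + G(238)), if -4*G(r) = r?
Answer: 2/110113 ≈ 1.8163e-5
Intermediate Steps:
G(r) = -r/4
1/(55116 + G(238)) = 1/(55116 - ¼*238) = 1/(55116 - 119/2) = 1/(110113/2) = 2/110113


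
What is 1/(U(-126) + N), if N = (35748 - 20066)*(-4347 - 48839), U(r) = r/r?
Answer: -1/834062851 ≈ -1.1990e-9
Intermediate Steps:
U(r) = 1
N = -834062852 (N = 15682*(-53186) = -834062852)
1/(U(-126) + N) = 1/(1 - 834062852) = 1/(-834062851) = -1/834062851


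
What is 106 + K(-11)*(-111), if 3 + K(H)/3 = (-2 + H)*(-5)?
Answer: -20540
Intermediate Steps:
K(H) = 21 - 15*H (K(H) = -9 + 3*((-2 + H)*(-5)) = -9 + 3*(10 - 5*H) = -9 + (30 - 15*H) = 21 - 15*H)
106 + K(-11)*(-111) = 106 + (21 - 15*(-11))*(-111) = 106 + (21 + 165)*(-111) = 106 + 186*(-111) = 106 - 20646 = -20540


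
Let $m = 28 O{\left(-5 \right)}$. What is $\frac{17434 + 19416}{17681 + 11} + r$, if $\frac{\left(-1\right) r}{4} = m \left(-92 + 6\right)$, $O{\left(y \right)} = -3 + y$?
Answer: $- \frac{681618951}{8846} \approx -77054.0$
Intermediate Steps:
$m = -224$ ($m = 28 \left(-3 - 5\right) = 28 \left(-8\right) = -224$)
$r = -77056$ ($r = - 4 \left(- 224 \left(-92 + 6\right)\right) = - 4 \left(\left(-224\right) \left(-86\right)\right) = \left(-4\right) 19264 = -77056$)
$\frac{17434 + 19416}{17681 + 11} + r = \frac{17434 + 19416}{17681 + 11} - 77056 = \frac{36850}{17692} - 77056 = 36850 \cdot \frac{1}{17692} - 77056 = \frac{18425}{8846} - 77056 = - \frac{681618951}{8846}$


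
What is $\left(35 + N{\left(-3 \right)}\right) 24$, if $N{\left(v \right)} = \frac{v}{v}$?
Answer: $864$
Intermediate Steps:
$N{\left(v \right)} = 1$
$\left(35 + N{\left(-3 \right)}\right) 24 = \left(35 + 1\right) 24 = 36 \cdot 24 = 864$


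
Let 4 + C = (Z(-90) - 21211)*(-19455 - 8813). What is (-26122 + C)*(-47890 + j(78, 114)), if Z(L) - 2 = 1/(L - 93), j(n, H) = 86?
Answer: -5244592969356424/183 ≈ -2.8659e+13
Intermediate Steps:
Z(L) = 2 + 1/(-93 + L) (Z(L) = 2 + 1/(L - 93) = 2 + 1/(-93 + L))
C = 109715117732/183 (C = -4 + ((-185 + 2*(-90))/(-93 - 90) - 21211)*(-19455 - 8813) = -4 + ((-185 - 180)/(-183) - 21211)*(-28268) = -4 + (-1/183*(-365) - 21211)*(-28268) = -4 + (365/183 - 21211)*(-28268) = -4 - 3881248/183*(-28268) = -4 + 109715118464/183 = 109715117732/183 ≈ 5.9954e+8)
(-26122 + C)*(-47890 + j(78, 114)) = (-26122 + 109715117732/183)*(-47890 + 86) = (109710337406/183)*(-47804) = -5244592969356424/183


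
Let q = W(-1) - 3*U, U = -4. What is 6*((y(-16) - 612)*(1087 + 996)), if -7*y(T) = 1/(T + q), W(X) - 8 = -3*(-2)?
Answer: -267713409/35 ≈ -7.6490e+6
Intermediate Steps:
W(X) = 14 (W(X) = 8 - 3*(-2) = 8 + 6 = 14)
q = 26 (q = 14 - 3*(-4) = 14 + 12 = 26)
y(T) = -1/(7*(26 + T)) (y(T) = -1/(7*(T + 26)) = -1/(7*(26 + T)))
6*((y(-16) - 612)*(1087 + 996)) = 6*((-1/(182 + 7*(-16)) - 612)*(1087 + 996)) = 6*((-1/(182 - 112) - 612)*2083) = 6*((-1/70 - 612)*2083) = 6*(-42841/70*2083) = 6*(-89237803/70) = -267713409/35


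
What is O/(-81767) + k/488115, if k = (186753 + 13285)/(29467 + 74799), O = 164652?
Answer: -4189874684466767/2080716614654265 ≈ -2.0137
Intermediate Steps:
k = 100019/52133 (k = 200038/104266 = 200038*(1/104266) = 100019/52133 ≈ 1.9185)
O/(-81767) + k/488115 = 164652/(-81767) + (100019/52133)/488115 = 164652*(-1/81767) + (100019/52133)*(1/488115) = -164652/81767 + 100019/25446899295 = -4189874684466767/2080716614654265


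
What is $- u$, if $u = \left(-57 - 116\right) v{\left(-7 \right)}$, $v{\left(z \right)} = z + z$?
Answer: $-2422$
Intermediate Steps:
$v{\left(z \right)} = 2 z$
$u = 2422$ ($u = \left(-57 - 116\right) 2 \left(-7\right) = \left(-173\right) \left(-14\right) = 2422$)
$- u = \left(-1\right) 2422 = -2422$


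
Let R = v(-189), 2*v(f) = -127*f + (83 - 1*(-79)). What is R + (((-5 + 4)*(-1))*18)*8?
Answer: 24453/2 ≈ 12227.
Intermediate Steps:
v(f) = 81 - 127*f/2 (v(f) = (-127*f + (83 - 1*(-79)))/2 = (-127*f + (83 + 79))/2 = (-127*f + 162)/2 = (162 - 127*f)/2 = 81 - 127*f/2)
R = 24165/2 (R = 81 - 127/2*(-189) = 81 + 24003/2 = 24165/2 ≈ 12083.)
R + (((-5 + 4)*(-1))*18)*8 = 24165/2 + (((-5 + 4)*(-1))*18)*8 = 24165/2 + (-1*(-1)*18)*8 = 24165/2 + (1*18)*8 = 24165/2 + 18*8 = 24165/2 + 144 = 24453/2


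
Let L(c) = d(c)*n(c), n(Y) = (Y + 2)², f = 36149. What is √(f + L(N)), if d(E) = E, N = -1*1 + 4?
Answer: 8*√566 ≈ 190.33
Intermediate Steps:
N = 3 (N = -1 + 4 = 3)
n(Y) = (2 + Y)²
L(c) = c*(2 + c)²
√(f + L(N)) = √(36149 + 3*(2 + 3)²) = √(36149 + 3*5²) = √(36149 + 3*25) = √(36149 + 75) = √36224 = 8*√566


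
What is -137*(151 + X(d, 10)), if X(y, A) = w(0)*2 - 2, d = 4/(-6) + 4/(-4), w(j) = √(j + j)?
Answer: -20413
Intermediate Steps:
w(j) = √2*√j (w(j) = √(2*j) = √2*√j)
d = -5/3 (d = 4*(-⅙) + 4*(-¼) = -⅔ - 1 = -5/3 ≈ -1.6667)
X(y, A) = -2 (X(y, A) = (√2*√0)*2 - 2 = (√2*0)*2 - 2 = 0*2 - 2 = 0 - 2 = -2)
-137*(151 + X(d, 10)) = -137*(151 - 2) = -137*149 = -20413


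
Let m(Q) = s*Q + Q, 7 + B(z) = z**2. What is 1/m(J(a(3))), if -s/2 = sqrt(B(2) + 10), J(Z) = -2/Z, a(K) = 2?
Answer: 1/27 + 2*sqrt(7)/27 ≈ 0.23302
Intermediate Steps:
B(z) = -7 + z**2
s = -2*sqrt(7) (s = -2*sqrt((-7 + 2**2) + 10) = -2*sqrt((-7 + 4) + 10) = -2*sqrt(-3 + 10) = -2*sqrt(7) ≈ -5.2915)
m(Q) = Q - 2*Q*sqrt(7) (m(Q) = (-2*sqrt(7))*Q + Q = -2*Q*sqrt(7) + Q = Q - 2*Q*sqrt(7))
1/m(J(a(3))) = 1/((-2/2)*(1 - 2*sqrt(7))) = 1/((-2*1/2)*(1 - 2*sqrt(7))) = 1/(-(1 - 2*sqrt(7))) = 1/(-1 + 2*sqrt(7))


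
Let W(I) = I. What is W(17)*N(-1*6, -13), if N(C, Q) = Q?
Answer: -221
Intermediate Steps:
W(17)*N(-1*6, -13) = 17*(-13) = -221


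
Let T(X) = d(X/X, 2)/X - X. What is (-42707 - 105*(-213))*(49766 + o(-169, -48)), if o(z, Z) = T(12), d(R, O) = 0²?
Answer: -1012095868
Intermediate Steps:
d(R, O) = 0
T(X) = -X (T(X) = 0/X - X = 0 - X = -X)
o(z, Z) = -12 (o(z, Z) = -1*12 = -12)
(-42707 - 105*(-213))*(49766 + o(-169, -48)) = (-42707 - 105*(-213))*(49766 - 12) = (-42707 + 22365)*49754 = -20342*49754 = -1012095868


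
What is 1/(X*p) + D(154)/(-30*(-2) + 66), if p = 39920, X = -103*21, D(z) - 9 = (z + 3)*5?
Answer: 233195531/37005840 ≈ 6.3016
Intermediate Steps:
D(z) = 24 + 5*z (D(z) = 9 + (z + 3)*5 = 9 + (3 + z)*5 = 9 + (15 + 5*z) = 24 + 5*z)
X = -2163
1/(X*p) + D(154)/(-30*(-2) + 66) = 1/(-2163*39920) + (24 + 5*154)/(-30*(-2) + 66) = -1/2163*1/39920 + (24 + 770)/(60 + 66) = -1/86346960 + 794/126 = -1/86346960 + 794*(1/126) = -1/86346960 + 397/63 = 233195531/37005840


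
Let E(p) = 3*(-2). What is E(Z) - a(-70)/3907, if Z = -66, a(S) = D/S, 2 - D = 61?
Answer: -1640999/273490 ≈ -6.0002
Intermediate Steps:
D = -59 (D = 2 - 1*61 = 2 - 61 = -59)
a(S) = -59/S
E(p) = -6
E(Z) - a(-70)/3907 = -6 - (-59/(-70))/3907 = -6 - (-59*(-1/70))/3907 = -6 - 59/(70*3907) = -6 - 1*59/273490 = -6 - 59/273490 = -1640999/273490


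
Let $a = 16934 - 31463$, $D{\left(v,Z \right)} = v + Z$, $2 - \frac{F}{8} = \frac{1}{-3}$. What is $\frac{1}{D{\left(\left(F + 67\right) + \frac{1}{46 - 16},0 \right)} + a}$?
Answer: $- \frac{10}{144433} \approx -6.9236 \cdot 10^{-5}$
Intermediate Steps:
$F = \frac{56}{3}$ ($F = 16 - \frac{8}{-3} = 16 - - \frac{8}{3} = 16 + \frac{8}{3} = \frac{56}{3} \approx 18.667$)
$D{\left(v,Z \right)} = Z + v$
$a = -14529$
$\frac{1}{D{\left(\left(F + 67\right) + \frac{1}{46 - 16},0 \right)} + a} = \frac{1}{\left(0 + \left(\left(\frac{56}{3} + 67\right) + \frac{1}{46 - 16}\right)\right) - 14529} = \frac{1}{\left(0 + \left(\frac{257}{3} + \frac{1}{30}\right)\right) - 14529} = \frac{1}{\left(0 + \frac{857}{10}\right) - 14529} = \frac{1}{\frac{857}{10} - 14529} = \frac{1}{- \frac{144433}{10}} = - \frac{10}{144433}$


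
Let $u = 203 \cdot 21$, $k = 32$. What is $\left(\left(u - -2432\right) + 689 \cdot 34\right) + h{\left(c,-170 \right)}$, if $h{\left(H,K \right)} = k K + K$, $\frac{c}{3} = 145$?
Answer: $24511$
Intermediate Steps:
$c = 435$ ($c = 3 \cdot 145 = 435$)
$u = 4263$
$h{\left(H,K \right)} = 33 K$ ($h{\left(H,K \right)} = 32 K + K = 33 K$)
$\left(\left(u - -2432\right) + 689 \cdot 34\right) + h{\left(c,-170 \right)} = \left(\left(4263 - -2432\right) + 689 \cdot 34\right) + 33 \left(-170\right) = \left(\left(4263 + 2432\right) + 23426\right) - 5610 = \left(6695 + 23426\right) - 5610 = 30121 - 5610 = 24511$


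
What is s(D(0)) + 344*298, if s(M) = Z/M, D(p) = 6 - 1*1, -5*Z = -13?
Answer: 2562813/25 ≈ 1.0251e+5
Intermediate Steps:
Z = 13/5 (Z = -⅕*(-13) = 13/5 ≈ 2.6000)
D(p) = 5 (D(p) = 6 - 1 = 5)
s(M) = 13/(5*M)
s(D(0)) + 344*298 = (13/5)/5 + 344*298 = (13/5)*(⅕) + 102512 = 13/25 + 102512 = 2562813/25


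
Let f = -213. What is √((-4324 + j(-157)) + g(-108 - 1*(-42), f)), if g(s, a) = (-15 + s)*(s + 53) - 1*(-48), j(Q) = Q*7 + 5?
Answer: I*√4317 ≈ 65.704*I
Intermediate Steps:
j(Q) = 5 + 7*Q (j(Q) = 7*Q + 5 = 5 + 7*Q)
g(s, a) = 48 + (-15 + s)*(53 + s) (g(s, a) = (-15 + s)*(53 + s) + 48 = 48 + (-15 + s)*(53 + s))
√((-4324 + j(-157)) + g(-108 - 1*(-42), f)) = √((-4324 + (5 + 7*(-157))) + (-747 + (-108 - 1*(-42))² + 38*(-108 - 1*(-42)))) = √((-4324 + (5 - 1099)) + (-747 + (-108 + 42)² + 38*(-108 + 42))) = √((-4324 - 1094) + (-747 + (-66)² + 38*(-66))) = √(-5418 + (-747 + 4356 - 2508)) = √(-5418 + 1101) = √(-4317) = I*√4317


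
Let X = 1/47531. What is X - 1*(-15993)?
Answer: 760163284/47531 ≈ 15993.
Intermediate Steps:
X = 1/47531 ≈ 2.1039e-5
X - 1*(-15993) = 1/47531 - 1*(-15993) = 1/47531 + 15993 = 760163284/47531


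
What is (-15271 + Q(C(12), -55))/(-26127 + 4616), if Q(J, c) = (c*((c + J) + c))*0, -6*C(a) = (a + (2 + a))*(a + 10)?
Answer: 15271/21511 ≈ 0.70992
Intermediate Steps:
C(a) = -(2 + 2*a)*(10 + a)/6 (C(a) = -(a + (2 + a))*(a + 10)/6 = -(2 + 2*a)*(10 + a)/6)
Q(J, c) = 0 (Q(J, c) = (c*((J + c) + c))*0 = (c*(J + 2*c))*0 = 0)
(-15271 + Q(C(12), -55))/(-26127 + 4616) = (-15271 + 0)/(-26127 + 4616) = -15271/(-21511) = -15271*(-1/21511) = 15271/21511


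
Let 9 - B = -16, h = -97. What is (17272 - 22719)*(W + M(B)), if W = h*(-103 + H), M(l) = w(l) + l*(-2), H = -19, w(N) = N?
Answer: -64323623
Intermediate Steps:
B = 25 (B = 9 - 1*(-16) = 9 + 16 = 25)
M(l) = -l (M(l) = l + l*(-2) = l - 2*l = -l)
W = 11834 (W = -97*(-103 - 19) = -97*(-122) = 11834)
(17272 - 22719)*(W + M(B)) = (17272 - 22719)*(11834 - 1*25) = -5447*(11834 - 25) = -5447*11809 = -64323623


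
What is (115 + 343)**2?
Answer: 209764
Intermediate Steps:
(115 + 343)**2 = 458**2 = 209764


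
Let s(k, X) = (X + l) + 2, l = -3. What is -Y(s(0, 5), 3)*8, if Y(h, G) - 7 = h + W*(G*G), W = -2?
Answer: 56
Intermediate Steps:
s(k, X) = -1 + X (s(k, X) = (X - 3) + 2 = (-3 + X) + 2 = -1 + X)
Y(h, G) = 7 + h - 2*G² (Y(h, G) = 7 + (h - 2*G*G) = 7 + (h - 2*G²) = 7 + h - 2*G²)
-Y(s(0, 5), 3)*8 = -(7 + (-1 + 5) - 2*3²)*8 = -(7 + 4 - 2*9)*8 = -(7 + 4 - 18)*8 = -1*(-7)*8 = 7*8 = 56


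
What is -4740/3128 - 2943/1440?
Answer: -222657/62560 ≈ -3.5591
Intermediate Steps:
-4740/3128 - 2943/1440 = -4740*1/3128 - 2943*1/1440 = -1185/782 - 327/160 = -222657/62560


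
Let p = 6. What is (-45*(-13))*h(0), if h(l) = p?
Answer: 3510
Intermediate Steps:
h(l) = 6
(-45*(-13))*h(0) = -45*(-13)*6 = 585*6 = 3510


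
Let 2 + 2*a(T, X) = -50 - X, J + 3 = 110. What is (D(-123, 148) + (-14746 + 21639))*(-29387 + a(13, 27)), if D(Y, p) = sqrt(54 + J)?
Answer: -405673729/2 - 58853*sqrt(161)/2 ≈ -2.0321e+8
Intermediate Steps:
J = 107 (J = -3 + 110 = 107)
a(T, X) = -26 - X/2 (a(T, X) = -1 + (-50 - X)/2 = -1 + (-25 - X/2) = -26 - X/2)
D(Y, p) = sqrt(161) (D(Y, p) = sqrt(54 + 107) = sqrt(161))
(D(-123, 148) + (-14746 + 21639))*(-29387 + a(13, 27)) = (sqrt(161) + (-14746 + 21639))*(-29387 + (-26 - 1/2*27)) = (sqrt(161) + 6893)*(-29387 + (-26 - 27/2)) = (6893 + sqrt(161))*(-29387 - 79/2) = (6893 + sqrt(161))*(-58853/2) = -405673729/2 - 58853*sqrt(161)/2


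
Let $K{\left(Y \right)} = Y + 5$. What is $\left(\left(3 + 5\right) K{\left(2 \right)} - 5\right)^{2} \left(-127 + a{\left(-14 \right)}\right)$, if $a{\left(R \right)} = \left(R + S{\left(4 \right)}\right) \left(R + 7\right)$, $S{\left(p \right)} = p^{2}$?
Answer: $-366741$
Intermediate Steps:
$K{\left(Y \right)} = 5 + Y$
$a{\left(R \right)} = \left(7 + R\right) \left(16 + R\right)$ ($a{\left(R \right)} = \left(R + 4^{2}\right) \left(R + 7\right) = \left(R + 16\right) \left(7 + R\right) = \left(16 + R\right) \left(7 + R\right) = \left(7 + R\right) \left(16 + R\right)$)
$\left(\left(3 + 5\right) K{\left(2 \right)} - 5\right)^{2} \left(-127 + a{\left(-14 \right)}\right) = \left(\left(3 + 5\right) \left(5 + 2\right) - 5\right)^{2} \left(-127 + \left(112 + \left(-14\right)^{2} + 23 \left(-14\right)\right)\right) = \left(8 \cdot 7 - 5\right)^{2} \left(-127 + \left(112 + 196 - 322\right)\right) = \left(56 - 5\right)^{2} \left(-127 - 14\right) = 51^{2} \left(-141\right) = 2601 \left(-141\right) = -366741$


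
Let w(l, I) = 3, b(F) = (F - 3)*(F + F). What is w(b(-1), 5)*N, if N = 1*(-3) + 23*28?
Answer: 1923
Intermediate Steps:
b(F) = 2*F*(-3 + F) (b(F) = (-3 + F)*(2*F) = 2*F*(-3 + F))
N = 641 (N = -3 + 644 = 641)
w(b(-1), 5)*N = 3*641 = 1923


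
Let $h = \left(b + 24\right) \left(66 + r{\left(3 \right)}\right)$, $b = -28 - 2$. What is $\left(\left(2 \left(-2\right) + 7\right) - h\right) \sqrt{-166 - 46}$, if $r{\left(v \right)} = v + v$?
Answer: $870 i \sqrt{53} \approx 6333.7 i$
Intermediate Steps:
$b = -30$ ($b = -28 - 2 = -30$)
$r{\left(v \right)} = 2 v$
$h = -432$ ($h = \left(-30 + 24\right) \left(66 + 2 \cdot 3\right) = - 6 \left(66 + 6\right) = \left(-6\right) 72 = -432$)
$\left(\left(2 \left(-2\right) + 7\right) - h\right) \sqrt{-166 - 46} = \left(\left(2 \left(-2\right) + 7\right) - -432\right) \sqrt{-166 - 46} = \left(\left(-4 + 7\right) + 432\right) \sqrt{-212} = \left(3 + 432\right) 2 i \sqrt{53} = 435 \cdot 2 i \sqrt{53} = 870 i \sqrt{53}$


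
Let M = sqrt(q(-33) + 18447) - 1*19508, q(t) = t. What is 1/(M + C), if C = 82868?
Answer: 320/20275107 - sqrt(2046)/1338157062 ≈ 1.5749e-5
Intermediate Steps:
M = -19508 + 3*sqrt(2046) (M = sqrt(-33 + 18447) - 1*19508 = sqrt(18414) - 19508 = 3*sqrt(2046) - 19508 = -19508 + 3*sqrt(2046) ≈ -19372.)
1/(M + C) = 1/((-19508 + 3*sqrt(2046)) + 82868) = 1/(63360 + 3*sqrt(2046))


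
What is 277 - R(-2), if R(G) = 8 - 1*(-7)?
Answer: 262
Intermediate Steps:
R(G) = 15 (R(G) = 8 + 7 = 15)
277 - R(-2) = 277 - 1*15 = 277 - 15 = 262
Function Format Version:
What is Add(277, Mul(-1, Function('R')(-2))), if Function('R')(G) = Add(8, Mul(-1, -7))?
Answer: 262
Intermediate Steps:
Function('R')(G) = 15 (Function('R')(G) = Add(8, 7) = 15)
Add(277, Mul(-1, Function('R')(-2))) = Add(277, Mul(-1, 15)) = Add(277, -15) = 262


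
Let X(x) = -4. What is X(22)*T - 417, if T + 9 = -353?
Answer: 1031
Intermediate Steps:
T = -362 (T = -9 - 353 = -362)
X(22)*T - 417 = -4*(-362) - 417 = 1448 - 417 = 1031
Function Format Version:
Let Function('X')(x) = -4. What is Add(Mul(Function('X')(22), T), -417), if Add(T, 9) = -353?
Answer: 1031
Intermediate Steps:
T = -362 (T = Add(-9, -353) = -362)
Add(Mul(Function('X')(22), T), -417) = Add(Mul(-4, -362), -417) = Add(1448, -417) = 1031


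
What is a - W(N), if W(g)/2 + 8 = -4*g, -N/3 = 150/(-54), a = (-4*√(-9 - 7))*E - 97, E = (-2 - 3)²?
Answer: -43/3 - 400*I ≈ -14.333 - 400.0*I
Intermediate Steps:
E = 25 (E = (-5)² = 25)
a = -97 - 400*I (a = -4*√(-9 - 7)*25 - 97 = -16*I*25 - 97 = -400*I - 97 = -97 - 400*I ≈ -97.0 - 400.0*I)
N = 25/3 (N = -450/(-54) = -450*(-1)/54 = -3*(-25/9) = 25/3 ≈ 8.3333)
W(g) = -16 - 8*g (W(g) = -16 + 2*(-4*g) = -16 - 8*g)
a - W(N) = (-97 - 400*I) - (-16 - 8*25/3) = (-97 - 400*I) - (-16 - 200/3) = (-97 - 400*I) - 1*(-248/3) = (-97 - 400*I) + 248/3 = -43/3 - 400*I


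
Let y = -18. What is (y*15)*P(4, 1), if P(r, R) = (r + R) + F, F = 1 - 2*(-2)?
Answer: -2700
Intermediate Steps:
F = 5 (F = 1 + 4 = 5)
P(r, R) = 5 + R + r (P(r, R) = (r + R) + 5 = (R + r) + 5 = 5 + R + r)
(y*15)*P(4, 1) = (-18*15)*(5 + 1 + 4) = -270*10 = -2700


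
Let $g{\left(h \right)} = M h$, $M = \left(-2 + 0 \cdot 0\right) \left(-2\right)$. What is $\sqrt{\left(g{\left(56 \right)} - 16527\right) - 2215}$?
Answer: $i \sqrt{18518} \approx 136.08 i$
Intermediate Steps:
$M = 4$ ($M = \left(-2 + 0\right) \left(-2\right) = \left(-2\right) \left(-2\right) = 4$)
$g{\left(h \right)} = 4 h$
$\sqrt{\left(g{\left(56 \right)} - 16527\right) - 2215} = \sqrt{\left(4 \cdot 56 - 16527\right) - 2215} = \sqrt{\left(224 - 16527\right) - 2215} = \sqrt{-16303 - 2215} = \sqrt{-18518} = i \sqrt{18518}$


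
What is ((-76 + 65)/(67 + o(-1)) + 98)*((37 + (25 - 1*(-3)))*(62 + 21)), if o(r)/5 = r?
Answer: 32720675/62 ≈ 5.2775e+5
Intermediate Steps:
o(r) = 5*r
((-76 + 65)/(67 + o(-1)) + 98)*((37 + (25 - 1*(-3)))*(62 + 21)) = ((-76 + 65)/(67 + 5*(-1)) + 98)*((37 + (25 - 1*(-3)))*(62 + 21)) = (-11/(67 - 5) + 98)*((37 + (25 + 3))*83) = (-11/62 + 98)*((37 + 28)*83) = (-11*1/62 + 98)*(65*83) = (-11/62 + 98)*5395 = (6065/62)*5395 = 32720675/62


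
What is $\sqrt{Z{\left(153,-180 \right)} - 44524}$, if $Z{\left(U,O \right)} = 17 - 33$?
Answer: $2 i \sqrt{11135} \approx 211.04 i$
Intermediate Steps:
$Z{\left(U,O \right)} = -16$
$\sqrt{Z{\left(153,-180 \right)} - 44524} = \sqrt{-16 - 44524} = \sqrt{-44540} = 2 i \sqrt{11135}$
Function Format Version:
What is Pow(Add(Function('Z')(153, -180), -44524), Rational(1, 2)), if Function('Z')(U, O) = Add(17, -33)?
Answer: Mul(2, I, Pow(11135, Rational(1, 2))) ≈ Mul(211.04, I)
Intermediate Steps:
Function('Z')(U, O) = -16
Pow(Add(Function('Z')(153, -180), -44524), Rational(1, 2)) = Pow(Add(-16, -44524), Rational(1, 2)) = Pow(-44540, Rational(1, 2)) = Mul(2, I, Pow(11135, Rational(1, 2)))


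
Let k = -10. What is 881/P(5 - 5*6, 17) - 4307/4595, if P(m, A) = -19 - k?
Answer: -4086958/41355 ≈ -98.826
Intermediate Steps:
P(m, A) = -9 (P(m, A) = -19 - 1*(-10) = -19 + 10 = -9)
881/P(5 - 5*6, 17) - 4307/4595 = 881/(-9) - 4307/4595 = 881*(-⅑) - 4307*1/4595 = -881/9 - 4307/4595 = -4086958/41355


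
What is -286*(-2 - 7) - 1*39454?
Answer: -36880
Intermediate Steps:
-286*(-2 - 7) - 1*39454 = -286*(-9) - 39454 = 2574 - 39454 = -36880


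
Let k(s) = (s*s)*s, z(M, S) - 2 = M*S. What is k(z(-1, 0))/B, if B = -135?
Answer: -8/135 ≈ -0.059259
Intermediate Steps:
z(M, S) = 2 + M*S
k(s) = s³ (k(s) = s²*s = s³)
k(z(-1, 0))/B = (2 - 1*0)³/(-135) = (2 + 0)³*(-1/135) = 2³*(-1/135) = 8*(-1/135) = -8/135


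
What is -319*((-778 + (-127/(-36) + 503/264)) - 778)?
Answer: 35613421/72 ≈ 4.9463e+5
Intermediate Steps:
-319*((-778 + (-127/(-36) + 503/264)) - 778) = -319*((-778 + (-127*(-1/36) + 503*(1/264))) - 778) = -319*((-778 + (127/36 + 503/264)) - 778) = -319*((-778 + 4303/792) - 778) = -319*(-611873/792 - 778) = -319*(-1228049/792) = 35613421/72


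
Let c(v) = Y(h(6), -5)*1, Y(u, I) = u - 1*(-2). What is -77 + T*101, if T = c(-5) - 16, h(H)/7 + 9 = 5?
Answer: -4319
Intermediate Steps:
h(H) = -28 (h(H) = -63 + 7*5 = -63 + 35 = -28)
Y(u, I) = 2 + u (Y(u, I) = u + 2 = 2 + u)
c(v) = -26 (c(v) = (2 - 28)*1 = -26*1 = -26)
T = -42 (T = -26 - 16 = -42)
-77 + T*101 = -77 - 42*101 = -77 - 4242 = -4319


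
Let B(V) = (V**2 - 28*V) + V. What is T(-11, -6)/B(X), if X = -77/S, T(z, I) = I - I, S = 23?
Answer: 0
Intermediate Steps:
T(z, I) = 0
X = -77/23 ≈ -3.3478
B(V) = V**2 - 27*V
T(-11, -6)/B(X) = 0/((-77*(-27 - 77/23)/23)) = 0/((-77/23*(-698/23))) = 0/(53746/529) = 0*(529/53746) = 0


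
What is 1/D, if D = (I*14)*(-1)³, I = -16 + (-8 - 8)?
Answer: 1/448 ≈ 0.0022321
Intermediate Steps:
I = -32 (I = -16 - 16 = -32)
D = 448 (D = -32*14*(-1)³ = -448*(-1) = 448)
1/D = 1/448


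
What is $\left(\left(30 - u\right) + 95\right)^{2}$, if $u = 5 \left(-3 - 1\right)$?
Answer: $21025$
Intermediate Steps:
$u = -20$ ($u = 5 \left(-4\right) = -20$)
$\left(\left(30 - u\right) + 95\right)^{2} = \left(\left(30 - -20\right) + 95\right)^{2} = \left(\left(30 + 20\right) + 95\right)^{2} = \left(50 + 95\right)^{2} = 145^{2} = 21025$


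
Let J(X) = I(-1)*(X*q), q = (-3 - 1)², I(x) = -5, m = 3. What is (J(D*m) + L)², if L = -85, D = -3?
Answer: 403225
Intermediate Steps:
q = 16 (q = (-4)² = 16)
J(X) = -80*X (J(X) = -5*X*16 = -80*X)
(J(D*m) + L)² = (-(-240)*3 - 85)² = (-80*(-9) - 85)² = (720 - 85)² = 635² = 403225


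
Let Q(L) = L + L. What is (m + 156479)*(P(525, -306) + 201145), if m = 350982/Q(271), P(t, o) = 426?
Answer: 8583155222300/271 ≈ 3.1672e+10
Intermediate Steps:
Q(L) = 2*L
m = 175491/271 (m = 350982/((2*271)) = 350982/542 = 350982*(1/542) = 175491/271 ≈ 647.57)
(m + 156479)*(P(525, -306) + 201145) = (175491/271 + 156479)*(426 + 201145) = (42581300/271)*201571 = 8583155222300/271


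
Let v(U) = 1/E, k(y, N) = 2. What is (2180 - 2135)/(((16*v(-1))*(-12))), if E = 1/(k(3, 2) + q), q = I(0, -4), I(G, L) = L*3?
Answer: 3/128 ≈ 0.023438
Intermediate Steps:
I(G, L) = 3*L
q = -12 (q = 3*(-4) = -12)
E = -1/10 (E = 1/(2 - 12) = 1/(-10) = -1/10 ≈ -0.10000)
v(U) = -10 (v(U) = 1/(-1/10) = -10)
(2180 - 2135)/(((16*v(-1))*(-12))) = (2180 - 2135)/(((16*(-10))*(-12))) = 45/((-160*(-12))) = 45/1920 = 45*(1/1920) = 3/128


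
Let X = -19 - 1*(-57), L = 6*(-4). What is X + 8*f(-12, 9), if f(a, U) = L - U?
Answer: -226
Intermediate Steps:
L = -24
f(a, U) = -24 - U
X = 38 (X = -19 + 57 = 38)
X + 8*f(-12, 9) = 38 + 8*(-24 - 1*9) = 38 + 8*(-24 - 9) = 38 + 8*(-33) = 38 - 264 = -226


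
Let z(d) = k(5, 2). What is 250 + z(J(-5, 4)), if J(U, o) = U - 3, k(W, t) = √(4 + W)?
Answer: 253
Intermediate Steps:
J(U, o) = -3 + U
z(d) = 3 (z(d) = √(4 + 5) = √9 = 3)
250 + z(J(-5, 4)) = 250 + 3 = 253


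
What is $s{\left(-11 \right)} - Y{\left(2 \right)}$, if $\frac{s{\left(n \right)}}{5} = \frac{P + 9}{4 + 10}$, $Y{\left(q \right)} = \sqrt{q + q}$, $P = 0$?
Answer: $\frac{17}{14} \approx 1.2143$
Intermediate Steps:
$Y{\left(q \right)} = \sqrt{2} \sqrt{q}$ ($Y{\left(q \right)} = \sqrt{2 q} = \sqrt{2} \sqrt{q}$)
$s{\left(n \right)} = \frac{45}{14}$ ($s{\left(n \right)} = 5 \frac{0 + 9}{4 + 10} = 5 \cdot \frac{9}{14} = \frac{45}{14}$)
$s{\left(-11 \right)} - Y{\left(2 \right)} = \frac{45}{14} - \sqrt{2} \sqrt{2} = \frac{45}{14} - 2 = \frac{17}{14}$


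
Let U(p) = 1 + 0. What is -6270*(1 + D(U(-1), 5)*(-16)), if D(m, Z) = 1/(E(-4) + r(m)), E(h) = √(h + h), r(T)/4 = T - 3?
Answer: -52250/3 - 8360*I*√2/3 ≈ -17417.0 - 3940.9*I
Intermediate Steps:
U(p) = 1
r(T) = -12 + 4*T (r(T) = 4*(T - 3) = 4*(-3 + T) = -12 + 4*T)
E(h) = √2*√h (E(h) = √(2*h) = √2*√h)
D(m, Z) = 1/(-12 + 4*m + 2*I*√2) (D(m, Z) = 1/(√2*√(-4) + (-12 + 4*m)) = 1/(√2*(2*I) + (-12 + 4*m)) = 1/(2*I*√2 + (-12 + 4*m)) = 1/(-12 + 4*m + 2*I*√2))
-6270*(1 + D(U(-1), 5)*(-16)) = -6270*(1 + (1/(2*(-6 + 2*1 + I*√2)))*(-16)) = -6270*(1 + (1/(2*(-6 + 2 + I*√2)))*(-16)) = -6270*(1 + (1/(2*(-4 + I*√2)))*(-16)) = -6270*(1 - 8/(-4 + I*√2)) = -6270 + 50160/(-4 + I*√2)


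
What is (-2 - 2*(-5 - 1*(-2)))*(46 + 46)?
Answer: 368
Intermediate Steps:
(-2 - 2*(-5 - 1*(-2)))*(46 + 46) = (-2 - 2*(-5 + 2))*92 = (-2 - 2*(-3))*92 = (-2 + 6)*92 = 4*92 = 368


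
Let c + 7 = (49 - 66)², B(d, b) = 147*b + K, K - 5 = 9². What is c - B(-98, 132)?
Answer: -19208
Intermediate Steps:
K = 86 (K = 5 + 9² = 5 + 81 = 86)
B(d, b) = 86 + 147*b (B(d, b) = 147*b + 86 = 86 + 147*b)
c = 282 (c = -7 + (49 - 66)² = -7 + (-17)² = -7 + 289 = 282)
c - B(-98, 132) = 282 - (86 + 147*132) = 282 - (86 + 19404) = 282 - 1*19490 = 282 - 19490 = -19208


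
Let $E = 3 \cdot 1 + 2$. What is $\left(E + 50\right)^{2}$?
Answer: $3025$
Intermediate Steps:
$E = 5$ ($E = 3 + 2 = 5$)
$\left(E + 50\right)^{2} = \left(5 + 50\right)^{2} = 55^{2} = 3025$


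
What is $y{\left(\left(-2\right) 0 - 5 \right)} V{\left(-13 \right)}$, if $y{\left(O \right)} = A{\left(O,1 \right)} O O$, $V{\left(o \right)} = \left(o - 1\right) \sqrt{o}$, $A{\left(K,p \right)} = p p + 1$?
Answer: $- 700 i \sqrt{13} \approx - 2523.9 i$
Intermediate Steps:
$A{\left(K,p \right)} = 1 + p^{2}$ ($A{\left(K,p \right)} = p^{2} + 1 = 1 + p^{2}$)
$V{\left(o \right)} = \sqrt{o} \left(-1 + o\right)$ ($V{\left(o \right)} = \left(-1 + o\right) \sqrt{o} = \sqrt{o} \left(-1 + o\right)$)
$y{\left(O \right)} = 2 O^{2}$ ($y{\left(O \right)} = \left(1 + 1^{2}\right) O O = \left(1 + 1\right) O O = 2 O O = 2 O^{2}$)
$y{\left(\left(-2\right) 0 - 5 \right)} V{\left(-13 \right)} = 2 \left(\left(-2\right) 0 - 5\right)^{2} \sqrt{-13} \left(-1 - 13\right) = 2 \left(0 - 5\right)^{2} i \sqrt{13} \left(-14\right) = 2 \left(-5\right)^{2} \left(- 14 i \sqrt{13}\right) = 2 \cdot 25 \left(- 14 i \sqrt{13}\right) = 50 \left(- 14 i \sqrt{13}\right) = - 700 i \sqrt{13}$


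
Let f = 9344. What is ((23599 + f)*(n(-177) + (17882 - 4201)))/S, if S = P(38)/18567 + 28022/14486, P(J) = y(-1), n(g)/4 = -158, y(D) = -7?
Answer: 57809684608334667/260091536 ≈ 2.2227e+8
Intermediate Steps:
n(g) = -632 (n(g) = 4*(-158) = -632)
P(J) = -7
S = 260091536/134480781 (S = -7/18567 + 28022/14486 = -7*1/18567 + 28022*(1/14486) = -7/18567 + 14011/7243 = 260091536/134480781 ≈ 1.9340)
((23599 + f)*(n(-177) + (17882 - 4201)))/S = ((23599 + 9344)*(-632 + (17882 - 4201)))/(260091536/134480781) = (32943*(-632 + 13681))*(134480781/260091536) = (32943*13049)*(134480781/260091536) = 429873207*(134480781/260091536) = 57809684608334667/260091536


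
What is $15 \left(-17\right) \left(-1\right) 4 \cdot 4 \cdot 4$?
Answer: $16320$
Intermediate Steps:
$15 \left(-17\right) \left(-1\right) 4 \cdot 4 \cdot 4 = - 255 \left(-4\right) 4 \cdot 4 = - 255 \left(\left(-16\right) 4\right) = \left(-255\right) \left(-64\right) = 16320$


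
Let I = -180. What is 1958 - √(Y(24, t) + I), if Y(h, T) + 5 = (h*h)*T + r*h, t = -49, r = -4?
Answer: 1958 - I*√28505 ≈ 1958.0 - 168.83*I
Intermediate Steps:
Y(h, T) = -5 - 4*h + T*h² (Y(h, T) = -5 + ((h*h)*T - 4*h) = -5 + (h²*T - 4*h) = -5 + (T*h² - 4*h) = -5 + (-4*h + T*h²) = -5 - 4*h + T*h²)
1958 - √(Y(24, t) + I) = 1958 - √((-5 - 4*24 - 49*24²) - 180) = 1958 - √((-5 - 96 - 49*576) - 180) = 1958 - √((-5 - 96 - 28224) - 180) = 1958 - √(-28325 - 180) = 1958 - √(-28505) = 1958 - I*√28505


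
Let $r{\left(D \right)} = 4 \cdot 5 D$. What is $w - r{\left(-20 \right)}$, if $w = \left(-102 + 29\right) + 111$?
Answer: $438$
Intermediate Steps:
$r{\left(D \right)} = 20 D$
$w = 38$ ($w = -73 + 111 = 38$)
$w - r{\left(-20 \right)} = 38 - 20 \left(-20\right) = 38 - -400 = 38 + 400 = 438$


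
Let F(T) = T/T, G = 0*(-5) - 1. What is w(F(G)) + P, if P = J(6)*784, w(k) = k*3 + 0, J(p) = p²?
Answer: 28227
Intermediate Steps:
G = -1 (G = 0 - 1 = -1)
F(T) = 1
w(k) = 3*k (w(k) = 3*k + 0 = 3*k)
P = 28224 (P = 6²*784 = 36*784 = 28224)
w(F(G)) + P = 3*1 + 28224 = 3 + 28224 = 28227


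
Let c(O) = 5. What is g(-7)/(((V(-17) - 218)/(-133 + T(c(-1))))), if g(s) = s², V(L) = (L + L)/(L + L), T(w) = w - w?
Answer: 931/31 ≈ 30.032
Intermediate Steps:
T(w) = 0
V(L) = 1 (V(L) = (2*L)/((2*L)) = (2*L)*(1/(2*L)) = 1)
g(-7)/(((V(-17) - 218)/(-133 + T(c(-1))))) = (-7)²/(((1 - 218)/(-133 + 0))) = 49/((-217/(-133))) = 49/((-217*(-1/133))) = 49/(31/19) = 49*(19/31) = 931/31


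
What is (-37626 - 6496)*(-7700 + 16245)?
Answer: -377022490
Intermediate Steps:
(-37626 - 6496)*(-7700 + 16245) = -44122*8545 = -377022490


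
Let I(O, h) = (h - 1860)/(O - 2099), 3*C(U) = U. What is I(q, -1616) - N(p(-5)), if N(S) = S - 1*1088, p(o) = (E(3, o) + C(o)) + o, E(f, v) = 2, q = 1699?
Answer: 330407/300 ≈ 1101.4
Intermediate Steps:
C(U) = U/3
I(O, h) = (-1860 + h)/(-2099 + O)
p(o) = 2 + 4*o/3 (p(o) = (2 + o/3) + o = 2 + 4*o/3)
N(S) = -1088 + S (N(S) = S - 1088 = -1088 + S)
I(q, -1616) - N(p(-5)) = (-1860 - 1616)/(-2099 + 1699) - (-1088 + (2 + (4/3)*(-5))) = -3476/(-400) - (-1088 + (2 - 20/3)) = -1/400*(-3476) - (-1088 - 14/3) = 869/100 - 1*(-3278/3) = 869/100 + 3278/3 = 330407/300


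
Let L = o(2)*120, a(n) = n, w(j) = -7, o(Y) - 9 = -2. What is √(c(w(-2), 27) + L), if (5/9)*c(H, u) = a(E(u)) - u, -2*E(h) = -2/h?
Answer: 4*√11130/15 ≈ 28.133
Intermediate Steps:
o(Y) = 7 (o(Y) = 9 - 2 = 7)
E(h) = 1/h (E(h) = -(-1)/h = 1/h)
c(H, u) = -9*u/5 + 9/(5*u) (c(H, u) = 9*(1/u - u)/5 = -9*u/5 + 9/(5*u))
L = 840 (L = 7*120 = 840)
√(c(w(-2), 27) + L) = √((9/5)*(1 - 1*27²)/27 + 840) = √((9/5)*(1/27)*(1 - 1*729) + 840) = √((9/5)*(1/27)*(1 - 729) + 840) = √((9/5)*(1/27)*(-728) + 840) = √(-728/15 + 840) = √(11872/15) = 4*√11130/15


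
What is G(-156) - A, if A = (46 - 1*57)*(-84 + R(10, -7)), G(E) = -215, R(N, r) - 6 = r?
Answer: -1150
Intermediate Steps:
R(N, r) = 6 + r
A = 935 (A = (46 - 1*57)*(-84 + (6 - 7)) = (46 - 57)*(-84 - 1) = -11*(-85) = 935)
G(-156) - A = -215 - 1*935 = -215 - 935 = -1150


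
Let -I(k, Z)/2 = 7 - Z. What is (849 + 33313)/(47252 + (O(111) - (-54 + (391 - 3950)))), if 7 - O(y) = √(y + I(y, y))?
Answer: 1737889264/2587960065 + 34162*√319/2587960065 ≈ 0.67176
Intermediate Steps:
I(k, Z) = -14 + 2*Z (I(k, Z) = -2*(7 - Z) = -14 + 2*Z)
O(y) = 7 - √(-14 + 3*y) (O(y) = 7 - √(y + (-14 + 2*y)) = 7 - √(-14 + 3*y))
(849 + 33313)/(47252 + (O(111) - (-54 + (391 - 3950)))) = (849 + 33313)/(47252 + ((7 - √(-14 + 3*111)) - (-54 + (391 - 3950)))) = 34162/(47252 + ((7 - √(-14 + 333)) - (-54 - 3559))) = 34162/(47252 + ((7 - √319) - 1*(-3613))) = 34162/(47252 + ((7 - √319) + 3613)) = 34162/(47252 + (3620 - √319)) = 34162/(50872 - √319)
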